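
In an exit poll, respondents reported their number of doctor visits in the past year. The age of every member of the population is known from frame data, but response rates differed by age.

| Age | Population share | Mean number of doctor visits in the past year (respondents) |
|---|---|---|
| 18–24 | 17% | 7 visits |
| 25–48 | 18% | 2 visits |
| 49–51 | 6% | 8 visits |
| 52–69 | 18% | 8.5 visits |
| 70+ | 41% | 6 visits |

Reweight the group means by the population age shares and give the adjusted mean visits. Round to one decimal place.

Weight each group's respondent value by its population share:
  18–24: 0.17 × 7 = 1.19
  25–48: 0.18 × 2 = 0.36
  49–51: 0.06 × 8 = 0.48
  52–69: 0.18 × 8.5 = 1.53
  70+: 0.41 × 6 = 2.46
Post-stratified estimate = 6.02 → 6.0.

6.0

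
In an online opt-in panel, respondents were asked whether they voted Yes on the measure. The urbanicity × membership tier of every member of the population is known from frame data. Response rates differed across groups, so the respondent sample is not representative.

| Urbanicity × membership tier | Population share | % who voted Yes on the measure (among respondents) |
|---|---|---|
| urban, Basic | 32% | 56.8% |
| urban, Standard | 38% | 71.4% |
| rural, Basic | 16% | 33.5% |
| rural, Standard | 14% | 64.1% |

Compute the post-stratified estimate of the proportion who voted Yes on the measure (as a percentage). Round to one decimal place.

59.6%

Post-stratification weights by population share, not respondent share:
  urban, Basic: 0.32 × 56.8 = 18.176
  urban, Standard: 0.38 × 71.4 = 27.132
  rural, Basic: 0.16 × 33.5 = 5.36
  rural, Standard: 0.14 × 64.1 = 8.974
Post-stratified estimate = 59.642 → 59.6%.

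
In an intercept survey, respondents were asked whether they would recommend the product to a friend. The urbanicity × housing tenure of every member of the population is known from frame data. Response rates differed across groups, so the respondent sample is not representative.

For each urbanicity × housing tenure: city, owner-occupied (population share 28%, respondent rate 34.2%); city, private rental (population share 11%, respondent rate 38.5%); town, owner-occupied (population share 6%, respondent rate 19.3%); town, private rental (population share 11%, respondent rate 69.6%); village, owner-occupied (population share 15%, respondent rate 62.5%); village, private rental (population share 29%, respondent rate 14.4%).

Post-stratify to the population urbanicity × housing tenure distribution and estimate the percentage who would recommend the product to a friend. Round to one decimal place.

36.2%

Reweight to the known urbanicity × housing tenure distribution:
  city, owner-occupied: 0.28 × 34.2 = 9.576
  city, private rental: 0.11 × 38.5 = 4.235
  town, owner-occupied: 0.06 × 19.3 = 1.158
  town, private rental: 0.11 × 69.6 = 7.656
  village, owner-occupied: 0.15 × 62.5 = 9.375
  village, private rental: 0.29 × 14.4 = 4.176
Post-stratified estimate = 36.176 → 36.2%.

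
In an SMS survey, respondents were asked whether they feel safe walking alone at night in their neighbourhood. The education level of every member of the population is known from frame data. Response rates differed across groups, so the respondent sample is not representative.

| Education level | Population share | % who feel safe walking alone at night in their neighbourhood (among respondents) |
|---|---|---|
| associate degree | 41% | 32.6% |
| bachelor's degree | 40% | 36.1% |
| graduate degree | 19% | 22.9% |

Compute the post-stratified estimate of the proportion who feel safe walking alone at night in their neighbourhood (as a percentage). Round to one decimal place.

Weight each group's respondent value by its population share:
  associate degree: 0.41 × 32.6 = 13.366
  bachelor's degree: 0.4 × 36.1 = 14.44
  graduate degree: 0.19 × 22.9 = 4.351
Post-stratified estimate = 32.157 → 32.2%.

32.2%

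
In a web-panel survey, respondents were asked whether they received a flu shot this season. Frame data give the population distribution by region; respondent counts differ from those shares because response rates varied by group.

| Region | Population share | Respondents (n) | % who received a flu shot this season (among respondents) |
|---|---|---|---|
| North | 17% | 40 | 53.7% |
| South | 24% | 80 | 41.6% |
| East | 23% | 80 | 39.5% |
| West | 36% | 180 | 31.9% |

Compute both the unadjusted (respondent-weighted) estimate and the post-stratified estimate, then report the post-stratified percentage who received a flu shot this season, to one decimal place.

Unadjusted (pooled respondent) estimate weights by respondent counts:
  (40/380)×53.7 + (80/380)×41.6 + (80/380)×39.5 + (180/380)×31.9 = 37.8368%
Post-stratifying to population shares instead:
  0.17×53.7 + 0.24×41.6 + 0.23×39.5 + 0.36×31.9 = 39.682%

39.7%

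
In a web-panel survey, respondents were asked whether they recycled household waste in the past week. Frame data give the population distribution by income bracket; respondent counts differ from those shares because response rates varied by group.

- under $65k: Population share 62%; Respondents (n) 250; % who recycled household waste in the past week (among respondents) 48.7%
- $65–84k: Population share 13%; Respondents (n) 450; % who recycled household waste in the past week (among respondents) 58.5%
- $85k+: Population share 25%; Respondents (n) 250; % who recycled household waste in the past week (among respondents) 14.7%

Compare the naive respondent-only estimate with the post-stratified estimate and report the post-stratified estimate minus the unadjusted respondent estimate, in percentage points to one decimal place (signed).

Naive respondent-only estimate (weights = respondent counts):
  (250/950)×48.7 + (450/950)×58.5 + (250/950)×14.7 = 44.3947%
Reweighting by population income bracket shares:
  0.62×48.7 + 0.13×58.5 + 0.25×14.7 = 41.474%
Difference = 41.474 − 44.3947 = -2.9207 pp.

-2.9 percentage points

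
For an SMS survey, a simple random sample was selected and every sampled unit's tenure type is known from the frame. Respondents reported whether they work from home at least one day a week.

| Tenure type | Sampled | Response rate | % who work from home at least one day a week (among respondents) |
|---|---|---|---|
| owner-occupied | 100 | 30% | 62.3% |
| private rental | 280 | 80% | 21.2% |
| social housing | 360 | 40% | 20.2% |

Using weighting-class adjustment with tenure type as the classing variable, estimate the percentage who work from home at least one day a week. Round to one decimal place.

Each respondent's weight = sampled/responded in their class; summing within a class gives n_sampled, so:
  owner-occupied: 100 × 62.3 = 6230
  private rental: 280 × 21.2 = 5936
  social housing: 360 × 20.2 = 7272
Adjusted estimate = 19,438 / 740 = 26.2676 → 26.3%.

26.3%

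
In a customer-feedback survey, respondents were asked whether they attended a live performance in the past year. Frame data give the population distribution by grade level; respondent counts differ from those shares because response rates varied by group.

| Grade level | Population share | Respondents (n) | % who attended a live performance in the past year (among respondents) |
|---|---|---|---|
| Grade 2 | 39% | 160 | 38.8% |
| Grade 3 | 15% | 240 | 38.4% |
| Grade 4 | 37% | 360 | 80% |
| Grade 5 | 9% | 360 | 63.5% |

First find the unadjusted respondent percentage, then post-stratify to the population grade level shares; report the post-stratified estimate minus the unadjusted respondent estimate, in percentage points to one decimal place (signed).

Unadjusted (pooled respondent) estimate weights by respondent counts:
  (160/1120)×38.8 + (240/1120)×38.4 + (360/1120)×80 + (360/1120)×63.5 = 59.8964%
Reweighting by population grade level shares:
  0.39×38.8 + 0.15×38.4 + 0.37×80 + 0.09×63.5 = 56.207%
Difference = 56.207 − 59.8964 = -3.6894 pp.

-3.7 percentage points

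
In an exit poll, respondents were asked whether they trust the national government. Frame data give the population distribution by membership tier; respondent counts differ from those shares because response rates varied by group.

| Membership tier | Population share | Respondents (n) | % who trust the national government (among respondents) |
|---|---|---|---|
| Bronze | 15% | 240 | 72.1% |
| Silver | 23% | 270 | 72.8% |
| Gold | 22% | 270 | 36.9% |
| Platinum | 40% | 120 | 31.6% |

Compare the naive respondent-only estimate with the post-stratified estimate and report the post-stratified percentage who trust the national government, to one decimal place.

48.3%

Without adjustment, the pooled respondent share is:
  (240/900)×72.1 + (270/900)×72.8 + (270/900)×36.9 + (120/900)×31.6 = 56.35%
Reweighting by population membership tier shares:
  0.15×72.1 + 0.23×72.8 + 0.22×36.9 + 0.4×31.6 = 48.317%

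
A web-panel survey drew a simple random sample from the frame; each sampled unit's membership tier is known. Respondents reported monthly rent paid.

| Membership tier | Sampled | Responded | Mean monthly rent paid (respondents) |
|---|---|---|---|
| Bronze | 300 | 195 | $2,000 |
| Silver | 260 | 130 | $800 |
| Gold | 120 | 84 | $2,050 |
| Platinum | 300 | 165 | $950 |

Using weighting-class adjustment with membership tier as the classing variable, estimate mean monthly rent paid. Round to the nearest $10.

Response rates by class: Bronze 195/300 = 65%, Silver 130/260 = 50%, Gold 84/120 = 70%, Platinum 165/300 = 55%.
Each respondent's weight = sampled/responded in their class; summing within a class gives n_sampled, so:
  Bronze: 300 × 2000 = 600,000
  Silver: 260 × 800 = 208,000
  Gold: 120 × 2050 = 246,000
  Platinum: 300 × 950 = 285,000
Adjusted estimate = 1,339,000 / 980 = 1366.33 → $1,370.

$1,370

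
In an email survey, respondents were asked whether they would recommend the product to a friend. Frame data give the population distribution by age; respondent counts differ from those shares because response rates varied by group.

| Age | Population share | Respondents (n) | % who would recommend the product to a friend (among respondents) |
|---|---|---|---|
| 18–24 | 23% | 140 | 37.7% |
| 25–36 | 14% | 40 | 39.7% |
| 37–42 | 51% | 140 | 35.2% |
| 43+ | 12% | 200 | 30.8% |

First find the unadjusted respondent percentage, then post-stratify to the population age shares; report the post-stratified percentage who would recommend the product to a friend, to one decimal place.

Naive respondent-only estimate (weights = respondent counts):
  (140/520)×37.7 + (40/520)×39.7 + (140/520)×35.2 + (200/520)×30.8 = 34.5269%
Post-stratifying to population shares instead:
  0.23×37.7 + 0.14×39.7 + 0.51×35.2 + 0.12×30.8 = 35.877%

35.9%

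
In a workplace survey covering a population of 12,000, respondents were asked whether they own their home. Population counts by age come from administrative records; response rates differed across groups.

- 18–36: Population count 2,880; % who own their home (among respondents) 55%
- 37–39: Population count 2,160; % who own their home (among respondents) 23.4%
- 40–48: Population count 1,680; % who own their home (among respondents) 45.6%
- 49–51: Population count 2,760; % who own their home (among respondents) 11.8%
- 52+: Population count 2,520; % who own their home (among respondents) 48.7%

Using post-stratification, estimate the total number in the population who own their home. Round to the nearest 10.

4,410

Estimated count per cell = population count × respondent percentage:
  18–36: 2,880 × 55% = 1584
  37–39: 2,160 × 23.4% = 505.44
  40–48: 1,680 × 45.6% = 766.08
  49–51: 2,760 × 11.8% = 325.68
  52+: 2,520 × 48.7% = 1227.24
Estimated total = 4408.44 → 4,410.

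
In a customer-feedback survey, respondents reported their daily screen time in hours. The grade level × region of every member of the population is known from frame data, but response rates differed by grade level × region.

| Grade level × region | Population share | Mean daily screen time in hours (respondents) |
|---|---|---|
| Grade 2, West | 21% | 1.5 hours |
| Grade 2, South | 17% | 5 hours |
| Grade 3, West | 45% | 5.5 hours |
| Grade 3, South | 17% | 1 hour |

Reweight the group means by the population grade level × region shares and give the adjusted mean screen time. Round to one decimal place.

Each cell contributes population-share × respondent value:
  Grade 2, West: 0.21 × 1.5 = 0.315
  Grade 2, South: 0.17 × 5 = 0.85
  Grade 3, West: 0.45 × 5.5 = 2.475
  Grade 3, South: 0.17 × 1 = 0.17
Post-stratified estimate = 3.81 → 3.8.

3.8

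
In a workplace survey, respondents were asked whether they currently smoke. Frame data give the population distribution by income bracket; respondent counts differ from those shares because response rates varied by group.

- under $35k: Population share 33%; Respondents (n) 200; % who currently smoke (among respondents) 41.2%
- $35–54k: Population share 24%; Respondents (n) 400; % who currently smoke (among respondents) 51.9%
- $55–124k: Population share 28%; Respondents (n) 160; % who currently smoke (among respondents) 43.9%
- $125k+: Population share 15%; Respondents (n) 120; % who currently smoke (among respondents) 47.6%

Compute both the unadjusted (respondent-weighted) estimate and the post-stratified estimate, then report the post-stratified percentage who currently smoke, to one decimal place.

45.5%

Unadjusted (pooled respondent) estimate weights by respondent counts:
  (200/880)×41.2 + (400/880)×51.9 + (160/880)×43.9 + (120/880)×47.6 = 47.4273%
Post-stratified estimate weights by population shares:
  0.33×41.2 + 0.24×51.9 + 0.28×43.9 + 0.15×47.6 = 45.484%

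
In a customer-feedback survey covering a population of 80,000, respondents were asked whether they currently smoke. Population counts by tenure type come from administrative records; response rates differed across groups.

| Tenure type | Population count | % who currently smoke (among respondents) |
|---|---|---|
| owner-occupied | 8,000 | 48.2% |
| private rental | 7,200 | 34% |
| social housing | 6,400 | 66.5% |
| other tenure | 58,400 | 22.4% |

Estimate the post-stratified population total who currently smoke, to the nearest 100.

Apply each group's respondent rate to its population count:
  owner-occupied: 8,000 × 48.2% = 3856
  private rental: 7,200 × 34% = 2448
  social housing: 6,400 × 66.5% = 4256
  other tenure: 58,400 × 22.4% = 13081.6
Estimated total = 23641.6 → 23,600.

23,600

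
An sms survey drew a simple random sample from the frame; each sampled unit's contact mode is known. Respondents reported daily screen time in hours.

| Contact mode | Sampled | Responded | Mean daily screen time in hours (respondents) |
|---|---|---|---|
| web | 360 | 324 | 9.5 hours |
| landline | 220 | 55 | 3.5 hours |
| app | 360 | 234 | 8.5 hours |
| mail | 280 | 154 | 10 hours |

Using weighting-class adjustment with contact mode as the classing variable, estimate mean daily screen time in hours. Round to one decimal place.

Response rates by class: web 324/360 = 90%, landline 55/220 = 25%, app 234/360 = 65%, mail 154/280 = 55%.
Weighting each respondent by the inverse class response rate inflates each class back to its sampled size, so the class weight is n_sampled:
  web: 360 × 9.5 = 3420
  landline: 220 × 3.5 = 770
  app: 360 × 8.5 = 3060
  mail: 280 × 10 = 2800
Adjusted estimate = 10,050 / 1,220 = 8.23771 → 8.2.

8.2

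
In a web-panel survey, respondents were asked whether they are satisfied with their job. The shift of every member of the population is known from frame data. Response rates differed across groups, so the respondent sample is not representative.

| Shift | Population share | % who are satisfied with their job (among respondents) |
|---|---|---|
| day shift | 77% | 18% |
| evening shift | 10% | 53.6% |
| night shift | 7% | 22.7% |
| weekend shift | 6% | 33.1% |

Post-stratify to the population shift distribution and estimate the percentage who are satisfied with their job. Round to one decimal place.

22.8%

Weight each group's respondent value by its population share:
  day shift: 0.77 × 18 = 13.86
  evening shift: 0.1 × 53.6 = 5.36
  night shift: 0.07 × 22.7 = 1.589
  weekend shift: 0.06 × 33.1 = 1.986
Post-stratified estimate = 22.795 → 22.8%.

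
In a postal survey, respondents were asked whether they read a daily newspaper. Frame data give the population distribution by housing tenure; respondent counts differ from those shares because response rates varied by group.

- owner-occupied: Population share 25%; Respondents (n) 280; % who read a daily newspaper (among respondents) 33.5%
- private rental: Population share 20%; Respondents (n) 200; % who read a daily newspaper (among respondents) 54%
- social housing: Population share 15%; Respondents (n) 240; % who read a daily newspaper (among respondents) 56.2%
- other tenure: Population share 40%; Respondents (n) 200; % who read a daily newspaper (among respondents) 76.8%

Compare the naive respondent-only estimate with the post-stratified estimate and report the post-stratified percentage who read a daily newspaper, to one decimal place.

Without adjustment, the pooled respondent share is:
  (280/920)×33.5 + (200/920)×54 + (240/920)×56.2 + (200/920)×76.8 = 53.2913%
Post-stratifying to population shares instead:
  0.25×33.5 + 0.2×54 + 0.15×56.2 + 0.4×76.8 = 58.325%

58.3%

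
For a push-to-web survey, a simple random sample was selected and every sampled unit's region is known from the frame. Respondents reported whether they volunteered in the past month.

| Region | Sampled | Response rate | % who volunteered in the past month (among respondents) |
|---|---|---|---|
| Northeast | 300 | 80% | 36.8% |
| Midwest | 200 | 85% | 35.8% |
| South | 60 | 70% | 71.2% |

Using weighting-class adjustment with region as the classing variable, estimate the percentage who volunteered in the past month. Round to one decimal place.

40.1%

With weight = n_sampled/n_responded per class, the weighted class total is n_sampled:
  Northeast: 300 × 36.8 = 11,040
  Midwest: 200 × 35.8 = 7160
  South: 60 × 71.2 = 4272
Adjusted estimate = 22,472 / 560 = 40.1286 → 40.1%.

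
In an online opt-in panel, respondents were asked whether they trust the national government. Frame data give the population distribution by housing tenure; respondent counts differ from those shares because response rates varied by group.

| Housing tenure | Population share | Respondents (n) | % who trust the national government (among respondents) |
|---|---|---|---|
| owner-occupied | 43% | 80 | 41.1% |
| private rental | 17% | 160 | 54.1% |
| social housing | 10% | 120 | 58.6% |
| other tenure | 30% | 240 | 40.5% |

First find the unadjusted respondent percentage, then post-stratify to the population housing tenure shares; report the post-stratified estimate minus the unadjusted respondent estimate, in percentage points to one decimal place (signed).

-2.9 percentage points

Naive respondent-only estimate (weights = respondent counts):
  (80/600)×41.1 + (160/600)×54.1 + (120/600)×58.6 + (240/600)×40.5 = 47.8267%
Post-stratified estimate weights by population shares:
  0.43×41.1 + 0.17×54.1 + 0.1×58.6 + 0.3×40.5 = 44.88%
Difference = 44.88 − 47.8267 = -2.9467 pp.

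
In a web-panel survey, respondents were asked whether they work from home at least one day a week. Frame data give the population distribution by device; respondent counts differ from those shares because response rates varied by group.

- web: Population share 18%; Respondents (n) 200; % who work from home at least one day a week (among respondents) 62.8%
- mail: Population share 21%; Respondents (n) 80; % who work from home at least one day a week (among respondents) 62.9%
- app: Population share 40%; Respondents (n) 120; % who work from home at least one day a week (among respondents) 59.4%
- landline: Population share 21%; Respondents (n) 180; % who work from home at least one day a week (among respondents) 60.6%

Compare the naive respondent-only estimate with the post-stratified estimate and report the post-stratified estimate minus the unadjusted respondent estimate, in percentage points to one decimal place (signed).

-0.4 percentage points

Unadjusted (pooled respondent) estimate weights by respondent counts:
  (200/580)×62.8 + (80/580)×62.9 + (120/580)×59.4 + (180/580)×60.6 = 61.4276%
Reweighting by population device shares:
  0.18×62.8 + 0.21×62.9 + 0.4×59.4 + 0.21×60.6 = 60.999%
Difference = 60.999 − 61.4276 = -0.4286 pp.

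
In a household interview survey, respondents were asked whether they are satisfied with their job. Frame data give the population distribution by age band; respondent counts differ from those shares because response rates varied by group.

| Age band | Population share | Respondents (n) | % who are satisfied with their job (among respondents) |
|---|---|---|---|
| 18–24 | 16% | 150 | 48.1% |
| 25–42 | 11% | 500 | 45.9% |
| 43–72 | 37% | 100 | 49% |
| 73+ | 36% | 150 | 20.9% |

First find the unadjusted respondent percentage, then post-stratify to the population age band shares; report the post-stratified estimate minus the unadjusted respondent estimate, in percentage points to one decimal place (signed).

-4.0 percentage points

Without adjustment, the pooled respondent share is:
  (150/900)×48.1 + (500/900)×45.9 + (100/900)×49 + (150/900)×20.9 = 42.4444%
Reweighting by population age band shares:
  0.16×48.1 + 0.11×45.9 + 0.37×49 + 0.36×20.9 = 38.399%
Difference = 38.399 − 42.4444 = -4.0454 pp.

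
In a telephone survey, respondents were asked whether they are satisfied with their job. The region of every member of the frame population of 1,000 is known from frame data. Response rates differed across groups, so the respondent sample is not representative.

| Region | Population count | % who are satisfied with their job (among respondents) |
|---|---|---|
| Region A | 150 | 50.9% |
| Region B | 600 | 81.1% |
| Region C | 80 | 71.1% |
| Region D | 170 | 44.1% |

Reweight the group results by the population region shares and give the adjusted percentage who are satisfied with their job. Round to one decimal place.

Each cell contributes population-share × respondent value:
  Region A: (150/1,000) × 50.9 = 7.635
  Region B: (600/1,000) × 81.1 = 48.66
  Region C: (80/1,000) × 71.1 = 5.688
  Region D: (170/1,000) × 44.1 = 7.497
Post-stratified estimate = 69.48 → 69.5%.

69.5%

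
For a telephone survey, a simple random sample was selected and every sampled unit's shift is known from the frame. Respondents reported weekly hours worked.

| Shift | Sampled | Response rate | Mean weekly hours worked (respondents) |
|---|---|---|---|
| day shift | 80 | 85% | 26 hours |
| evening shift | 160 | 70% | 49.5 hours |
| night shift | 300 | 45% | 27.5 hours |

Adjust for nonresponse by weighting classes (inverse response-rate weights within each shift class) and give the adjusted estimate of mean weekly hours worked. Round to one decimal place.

33.8

With weight = n_sampled/n_responded per class, the weighted class total is n_sampled:
  day shift: 80 × 26 = 2080
  evening shift: 160 × 49.5 = 7920
  night shift: 300 × 27.5 = 8250
Adjusted estimate = 18,250 / 540 = 33.7963 → 33.8.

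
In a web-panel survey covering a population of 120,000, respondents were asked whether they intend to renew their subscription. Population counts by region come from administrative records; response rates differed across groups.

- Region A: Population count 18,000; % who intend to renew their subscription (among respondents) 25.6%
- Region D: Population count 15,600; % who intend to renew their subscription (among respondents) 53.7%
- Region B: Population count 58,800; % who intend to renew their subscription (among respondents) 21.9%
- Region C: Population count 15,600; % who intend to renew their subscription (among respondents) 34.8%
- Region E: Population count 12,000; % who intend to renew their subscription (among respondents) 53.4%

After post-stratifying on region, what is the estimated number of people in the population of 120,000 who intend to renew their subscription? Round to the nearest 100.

Each cell contributes its population count × the respondent rate:
  Region A: 18,000 × 25.6% = 4608
  Region D: 15,600 × 53.7% = 8377.2
  Region B: 58,800 × 21.9% = 12877.2
  Region C: 15,600 × 34.8% = 5428.8
  Region E: 12,000 × 53.4% = 6408
Estimated total = 37699.2 → 37,700.

37,700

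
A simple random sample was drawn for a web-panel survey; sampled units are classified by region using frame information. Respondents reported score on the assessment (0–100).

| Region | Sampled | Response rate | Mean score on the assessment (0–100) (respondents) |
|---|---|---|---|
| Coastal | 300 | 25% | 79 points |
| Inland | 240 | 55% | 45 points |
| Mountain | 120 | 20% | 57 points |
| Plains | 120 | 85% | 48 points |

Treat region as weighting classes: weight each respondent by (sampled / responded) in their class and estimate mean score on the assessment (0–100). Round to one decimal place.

60.4

With weight = n_sampled/n_responded per class, the weighted class total is n_sampled:
  Coastal: 300 × 79 = 23,700
  Inland: 240 × 45 = 10,800
  Mountain: 120 × 57 = 6840
  Plains: 120 × 48 = 5760
Adjusted estimate = 47,100 / 780 = 60.3846 → 60.4.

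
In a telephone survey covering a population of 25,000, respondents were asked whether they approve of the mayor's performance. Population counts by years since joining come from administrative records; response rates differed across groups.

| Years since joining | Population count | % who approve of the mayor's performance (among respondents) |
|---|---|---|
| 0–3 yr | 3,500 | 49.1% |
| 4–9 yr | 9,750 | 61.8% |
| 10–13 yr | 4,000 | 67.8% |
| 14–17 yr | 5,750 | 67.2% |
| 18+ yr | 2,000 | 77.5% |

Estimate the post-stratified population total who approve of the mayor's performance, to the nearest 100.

15,900

Each cell contributes its population count × the respondent rate:
  0–3 yr: 3,500 × 49.1% = 1718.5
  4–9 yr: 9,750 × 61.8% = 6025.5
  10–13 yr: 4,000 × 67.8% = 2712
  14–17 yr: 5,750 × 67.2% = 3864
  18+ yr: 2,000 × 77.5% = 1550
Estimated total = 15,870 → 15,900.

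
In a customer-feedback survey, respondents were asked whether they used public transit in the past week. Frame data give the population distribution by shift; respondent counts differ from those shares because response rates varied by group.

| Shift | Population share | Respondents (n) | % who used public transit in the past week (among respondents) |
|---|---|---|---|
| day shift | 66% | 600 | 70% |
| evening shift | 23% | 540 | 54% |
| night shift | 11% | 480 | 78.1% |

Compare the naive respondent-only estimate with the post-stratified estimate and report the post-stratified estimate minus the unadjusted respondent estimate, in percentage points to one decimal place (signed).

Unadjusted (pooled respondent) estimate weights by respondent counts:
  (600/1620)×70 + (540/1620)×54 + (480/1620)×78.1 = 67.0667%
Reweighting by population shift shares:
  0.66×70 + 0.23×54 + 0.11×78.1 = 67.211%
Difference = 67.211 − 67.0667 = 0.1443 pp.

+0.1 percentage points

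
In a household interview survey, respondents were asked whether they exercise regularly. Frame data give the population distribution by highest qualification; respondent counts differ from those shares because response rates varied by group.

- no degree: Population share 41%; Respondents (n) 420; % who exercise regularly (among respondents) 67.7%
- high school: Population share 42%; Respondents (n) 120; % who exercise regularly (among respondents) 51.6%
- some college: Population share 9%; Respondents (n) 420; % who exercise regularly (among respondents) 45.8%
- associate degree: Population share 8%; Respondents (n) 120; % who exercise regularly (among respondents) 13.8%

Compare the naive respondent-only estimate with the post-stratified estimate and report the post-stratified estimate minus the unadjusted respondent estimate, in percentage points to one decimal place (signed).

Unadjusted (pooled respondent) estimate weights by respondent counts:
  (420/1080)×67.7 + (120/1080)×51.6 + (420/1080)×45.8 + (120/1080)×13.8 = 51.4056%
Post-stratifying to population shares instead:
  0.41×67.7 + 0.42×51.6 + 0.09×45.8 + 0.08×13.8 = 54.655%
Difference = 54.655 − 51.4056 = 3.2494 pp.

+3.2 percentage points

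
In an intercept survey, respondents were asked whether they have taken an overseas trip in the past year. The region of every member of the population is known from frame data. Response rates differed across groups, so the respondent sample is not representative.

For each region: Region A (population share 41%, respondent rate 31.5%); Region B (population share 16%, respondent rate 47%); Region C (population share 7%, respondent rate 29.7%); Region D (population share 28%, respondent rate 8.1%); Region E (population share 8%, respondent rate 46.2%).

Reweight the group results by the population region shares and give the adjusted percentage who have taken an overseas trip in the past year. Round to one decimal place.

28.5%

Weight each group's respondent value by its population share:
  Region A: 0.41 × 31.5 = 12.915
  Region B: 0.16 × 47 = 7.52
  Region C: 0.07 × 29.7 = 2.079
  Region D: 0.28 × 8.1 = 2.268
  Region E: 0.08 × 46.2 = 3.696
Post-stratified estimate = 28.478 → 28.5%.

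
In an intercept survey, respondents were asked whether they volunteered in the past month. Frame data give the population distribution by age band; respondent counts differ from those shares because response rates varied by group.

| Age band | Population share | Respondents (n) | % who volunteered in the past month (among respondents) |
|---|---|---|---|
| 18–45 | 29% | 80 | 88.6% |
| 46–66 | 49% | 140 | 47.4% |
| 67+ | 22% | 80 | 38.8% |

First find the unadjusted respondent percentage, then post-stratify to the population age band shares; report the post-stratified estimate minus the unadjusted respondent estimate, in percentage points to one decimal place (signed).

Naive respondent-only estimate (weights = respondent counts):
  (80/300)×88.6 + (140/300)×47.4 + (80/300)×38.8 = 56.0933%
Post-stratifying to population shares instead:
  0.29×88.6 + 0.49×47.4 + 0.22×38.8 = 57.456%
Difference = 57.456 − 56.0933 = 1.3627 pp.

+1.4 percentage points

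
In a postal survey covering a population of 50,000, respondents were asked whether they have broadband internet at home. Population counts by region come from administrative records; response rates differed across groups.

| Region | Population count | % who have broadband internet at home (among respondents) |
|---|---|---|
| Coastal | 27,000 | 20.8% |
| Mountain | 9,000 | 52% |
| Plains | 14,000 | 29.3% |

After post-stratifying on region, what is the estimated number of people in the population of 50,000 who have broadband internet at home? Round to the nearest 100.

Estimated count per cell = population count × respondent percentage:
  Coastal: 27,000 × 20.8% = 5616
  Mountain: 9,000 × 52% = 4680
  Plains: 14,000 × 29.3% = 4102
Estimated total = 14,398 → 14,400.

14,400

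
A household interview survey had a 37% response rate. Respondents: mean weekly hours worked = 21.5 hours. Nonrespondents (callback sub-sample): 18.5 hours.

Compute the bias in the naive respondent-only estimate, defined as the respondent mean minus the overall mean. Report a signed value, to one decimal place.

Nonresponse fraction = 1 − 0.37 = 0.63.
Bias = (nonresponse fraction) × (respondent mean − nonrespondent mean)
     = 0.63 × (21.5 − 18.5) = 0.63 × 3 = 1.89.

+1.9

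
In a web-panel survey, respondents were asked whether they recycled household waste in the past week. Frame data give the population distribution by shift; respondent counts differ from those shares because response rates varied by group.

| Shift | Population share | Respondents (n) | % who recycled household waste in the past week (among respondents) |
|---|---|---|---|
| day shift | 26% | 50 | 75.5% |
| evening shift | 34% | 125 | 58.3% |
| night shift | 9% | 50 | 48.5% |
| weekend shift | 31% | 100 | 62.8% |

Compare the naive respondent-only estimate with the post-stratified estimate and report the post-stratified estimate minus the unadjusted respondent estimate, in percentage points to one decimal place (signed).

+2.5 percentage points

Unadjusted (pooled respondent) estimate weights by respondent counts:
  (50/325)×75.5 + (125/325)×58.3 + (50/325)×48.5 + (100/325)×62.8 = 60.8231%
Post-stratified estimate weights by population shares:
  0.26×75.5 + 0.34×58.3 + 0.09×48.5 + 0.31×62.8 = 63.285%
Difference = 63.285 − 60.8231 = 2.4619 pp.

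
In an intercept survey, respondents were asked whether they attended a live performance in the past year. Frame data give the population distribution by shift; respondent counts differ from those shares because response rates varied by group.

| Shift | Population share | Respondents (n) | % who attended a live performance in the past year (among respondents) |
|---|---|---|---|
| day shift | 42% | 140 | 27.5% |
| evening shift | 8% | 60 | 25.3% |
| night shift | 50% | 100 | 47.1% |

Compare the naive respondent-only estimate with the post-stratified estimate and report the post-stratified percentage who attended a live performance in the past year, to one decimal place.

37.1%

Naive respondent-only estimate (weights = respondent counts):
  (140/300)×27.5 + (60/300)×25.3 + (100/300)×47.1 = 33.5933%
Reweighting by population shift shares:
  0.42×27.5 + 0.08×25.3 + 0.5×47.1 = 37.124%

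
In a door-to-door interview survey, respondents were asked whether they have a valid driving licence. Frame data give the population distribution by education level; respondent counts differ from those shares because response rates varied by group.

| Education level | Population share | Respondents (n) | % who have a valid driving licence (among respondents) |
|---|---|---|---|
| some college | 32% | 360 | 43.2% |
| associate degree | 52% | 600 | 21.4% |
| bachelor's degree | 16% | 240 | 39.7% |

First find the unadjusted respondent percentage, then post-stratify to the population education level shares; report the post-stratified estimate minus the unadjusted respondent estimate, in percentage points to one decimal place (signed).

-0.3 percentage points

Without adjustment, the pooled respondent share is:
  (360/1200)×43.2 + (600/1200)×21.4 + (240/1200)×39.7 = 31.6%
Reweighting by population education level shares:
  0.32×43.2 + 0.52×21.4 + 0.16×39.7 = 31.304%
Difference = 31.304 − 31.6 = -0.296 pp.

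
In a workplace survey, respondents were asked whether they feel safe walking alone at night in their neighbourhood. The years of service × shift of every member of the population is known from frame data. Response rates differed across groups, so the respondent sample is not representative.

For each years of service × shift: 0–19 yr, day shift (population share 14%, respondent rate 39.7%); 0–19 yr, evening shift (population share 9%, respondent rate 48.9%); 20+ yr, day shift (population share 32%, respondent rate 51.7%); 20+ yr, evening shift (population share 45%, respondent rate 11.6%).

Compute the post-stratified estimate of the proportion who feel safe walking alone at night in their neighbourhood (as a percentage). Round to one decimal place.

Each cell contributes population-share × respondent value:
  0–19 yr, day shift: 0.14 × 39.7 = 5.558
  0–19 yr, evening shift: 0.09 × 48.9 = 4.401
  20+ yr, day shift: 0.32 × 51.7 = 16.544
  20+ yr, evening shift: 0.45 × 11.6 = 5.22
Post-stratified estimate = 31.723 → 31.7%.

31.7%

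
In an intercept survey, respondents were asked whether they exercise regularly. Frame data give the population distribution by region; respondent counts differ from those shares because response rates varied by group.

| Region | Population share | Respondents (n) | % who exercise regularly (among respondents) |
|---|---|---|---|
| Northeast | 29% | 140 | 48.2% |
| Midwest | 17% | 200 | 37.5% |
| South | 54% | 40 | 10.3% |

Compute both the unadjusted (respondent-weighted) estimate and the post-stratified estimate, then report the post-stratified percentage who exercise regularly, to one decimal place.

25.9%

Without adjustment, the pooled respondent share is:
  (140/380)×48.2 + (200/380)×37.5 + (40/380)×10.3 = 38.5789%
Post-stratified estimate weights by population shares:
  0.29×48.2 + 0.17×37.5 + 0.54×10.3 = 25.915%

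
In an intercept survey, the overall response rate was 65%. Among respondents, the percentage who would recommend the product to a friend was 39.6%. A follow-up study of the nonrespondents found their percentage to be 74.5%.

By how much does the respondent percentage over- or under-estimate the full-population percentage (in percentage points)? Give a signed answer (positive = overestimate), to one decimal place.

Nonresponse fraction = 1 − 0.65 = 0.35.
Bias = (nonresponse fraction) × (respondent percentage − nonrespondent percentage)
     = 0.35 × (39.6 − 74.5) = 0.35 × -34.9 = -12.215.

-12.2 percentage points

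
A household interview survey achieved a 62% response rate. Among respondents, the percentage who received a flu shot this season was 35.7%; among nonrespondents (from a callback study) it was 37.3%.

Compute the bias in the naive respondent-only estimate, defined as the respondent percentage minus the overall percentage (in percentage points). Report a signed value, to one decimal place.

Nonresponse fraction = 1 − 0.62 = 0.38.
Bias = (nonresponse fraction) × (respondent percentage − nonrespondent percentage)
     = 0.38 × (35.7 − 37.3) = 0.38 × -1.6 = -0.608.

-0.6 percentage points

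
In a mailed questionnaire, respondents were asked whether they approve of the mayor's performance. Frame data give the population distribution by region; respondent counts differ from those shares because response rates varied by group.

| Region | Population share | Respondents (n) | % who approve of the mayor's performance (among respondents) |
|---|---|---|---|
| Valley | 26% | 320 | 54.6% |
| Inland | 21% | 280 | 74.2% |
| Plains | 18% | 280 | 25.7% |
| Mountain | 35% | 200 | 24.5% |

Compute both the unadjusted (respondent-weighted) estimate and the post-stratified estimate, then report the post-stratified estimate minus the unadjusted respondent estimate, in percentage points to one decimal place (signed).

Without adjustment, the pooled respondent share is:
  (320/1080)×54.6 + (280/1080)×74.2 + (280/1080)×25.7 + (200/1080)×24.5 = 46.6148%
Post-stratifying to population shares instead:
  0.26×54.6 + 0.21×74.2 + 0.18×25.7 + 0.35×24.5 = 42.979%
Difference = 42.979 − 46.6148 = -3.6358 pp.

-3.6 percentage points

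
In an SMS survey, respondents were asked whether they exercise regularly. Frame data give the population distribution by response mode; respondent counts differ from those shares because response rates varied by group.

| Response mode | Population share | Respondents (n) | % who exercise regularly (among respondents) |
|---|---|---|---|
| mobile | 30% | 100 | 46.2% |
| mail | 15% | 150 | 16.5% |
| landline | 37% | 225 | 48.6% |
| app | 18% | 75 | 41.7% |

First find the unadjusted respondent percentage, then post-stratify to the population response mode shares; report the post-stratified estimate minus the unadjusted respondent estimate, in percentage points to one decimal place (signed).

+3.4 percentage points

Unadjusted (pooled respondent) estimate weights by respondent counts:
  (100/550)×46.2 + (150/550)×16.5 + (225/550)×48.6 + (75/550)×41.7 = 38.4682%
Post-stratified estimate weights by population shares:
  0.3×46.2 + 0.15×16.5 + 0.37×48.6 + 0.18×41.7 = 41.823%
Difference = 41.823 − 38.4682 = 3.3548 pp.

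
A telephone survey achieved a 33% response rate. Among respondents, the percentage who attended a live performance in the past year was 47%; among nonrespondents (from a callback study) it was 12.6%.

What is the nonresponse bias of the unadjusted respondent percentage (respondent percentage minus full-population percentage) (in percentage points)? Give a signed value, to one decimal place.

+23.0 percentage points

Nonresponse fraction = 1 − 0.33 = 0.67.
Bias = (nonresponse fraction) × (respondent percentage − nonrespondent percentage)
     = 0.67 × (47 − 12.6) = 0.67 × 34.4 = 23.048.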